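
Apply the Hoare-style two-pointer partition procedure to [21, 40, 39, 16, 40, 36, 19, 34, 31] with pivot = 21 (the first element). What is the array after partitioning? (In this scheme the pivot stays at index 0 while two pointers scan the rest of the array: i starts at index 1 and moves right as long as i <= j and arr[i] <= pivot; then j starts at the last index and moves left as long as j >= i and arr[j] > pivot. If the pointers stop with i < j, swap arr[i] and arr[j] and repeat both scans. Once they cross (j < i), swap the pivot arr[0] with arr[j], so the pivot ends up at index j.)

Hoare-style two-pointer partition with pivot = 21:

Initial array: [21, 40, 39, 16, 40, 36, 19, 34, 31]

Pointers start at i = 1, j = 8.
i stops at index 1 (arr[1]=40 > 21), j stops at index 6 (arr[6]=19 <= 21): swap arr[1] and arr[6], array becomes [21, 19, 39, 16, 40, 36, 40, 34, 31]
i stops at index 2 (arr[2]=39 > 21), j stops at index 3 (arr[3]=16 <= 21): swap arr[2] and arr[3], array becomes [21, 19, 16, 39, 40, 36, 40, 34, 31]
i ends at 3, j ends at 2: the pointers have crossed (j < i), so scanning stops.

Swap pivot arr[0] with arr[2] to place pivot at position 2: [16, 19, 21, 39, 40, 36, 40, 34, 31]
Pivot position: 2

After partitioning with pivot 21, the array becomes [16, 19, 21, 39, 40, 36, 40, 34, 31]. The pivot is placed at index 2. All elements to the left of the pivot are <= 21, and all elements to the right are > 21.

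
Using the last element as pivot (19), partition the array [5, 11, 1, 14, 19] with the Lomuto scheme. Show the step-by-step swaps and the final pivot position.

Lomuto partition with pivot = 19:

Initial array: [5, 11, 1, 14, 19]

arr[0]=5 <= 19: swap with position 0, array becomes [5, 11, 1, 14, 19]
arr[1]=11 <= 19: swap with position 1, array becomes [5, 11, 1, 14, 19]
arr[2]=1 <= 19: swap with position 2, array becomes [5, 11, 1, 14, 19]
arr[3]=14 <= 19: swap with position 3, array becomes [5, 11, 1, 14, 19]

Place pivot at position 4: [5, 11, 1, 14, 19]
Pivot position: 4

After partitioning with pivot 19, the array becomes [5, 11, 1, 14, 19]. The pivot is placed at index 4. All elements to the left of the pivot are <= 19, and all elements to the right are > 19.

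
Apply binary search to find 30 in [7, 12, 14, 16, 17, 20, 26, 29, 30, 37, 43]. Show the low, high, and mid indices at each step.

Binary search for 30 in [7, 12, 14, 16, 17, 20, 26, 29, 30, 37, 43]:

lo=0, hi=10, mid=5, arr[mid]=20 -> 20 < 30, search right half
lo=6, hi=10, mid=8, arr[mid]=30 -> Found target at index 8!

Binary search finds 30 at index 8 after 2 comparisons. The search repeatedly halves the search space by comparing with the middle element.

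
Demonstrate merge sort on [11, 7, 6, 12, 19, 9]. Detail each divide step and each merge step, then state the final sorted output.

Merge sort trace:

Split: [11, 7, 6, 12, 19, 9] -> [11, 7, 6] and [12, 19, 9]
  Split: [11, 7, 6] -> [11] and [7, 6]
    Split: [7, 6] -> [7] and [6]
    Merge: [7] + [6] -> [6, 7]
  Merge: [11] + [6, 7] -> [6, 7, 11]
  Split: [12, 19, 9] -> [12] and [19, 9]
    Split: [19, 9] -> [19] and [9]
    Merge: [19] + [9] -> [9, 19]
  Merge: [12] + [9, 19] -> [9, 12, 19]
Merge: [6, 7, 11] + [9, 12, 19] -> [6, 7, 9, 11, 12, 19]

Final sorted array: [6, 7, 9, 11, 12, 19]

The merge sort proceeds by recursively splitting the array and merging sorted halves.
After all merges, the sorted array is [6, 7, 9, 11, 12, 19].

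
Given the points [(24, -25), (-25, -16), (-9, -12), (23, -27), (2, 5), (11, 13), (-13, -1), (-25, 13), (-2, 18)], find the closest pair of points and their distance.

Computing all pairwise distances among 9 points:

d((24, -25), (-25, -16)) = 49.8197
d((24, -25), (-9, -12)) = 35.4683
d((24, -25), (23, -27)) = 2.2361 <-- minimum
d((24, -25), (2, 5)) = 37.2022
d((24, -25), (11, 13)) = 40.1622
d((24, -25), (-13, -1)) = 44.1022
d((24, -25), (-25, 13)) = 62.0081
d((24, -25), (-2, 18)) = 50.2494
d((-25, -16), (-9, -12)) = 16.4924
d((-25, -16), (23, -27)) = 49.2443
d((-25, -16), (2, 5)) = 34.2053
d((-25, -16), (11, 13)) = 46.2277
d((-25, -16), (-13, -1)) = 19.2094
d((-25, -16), (-25, 13)) = 29.0
d((-25, -16), (-2, 18)) = 41.0488
d((-9, -12), (23, -27)) = 35.3412
d((-9, -12), (2, 5)) = 20.2485
d((-9, -12), (11, 13)) = 32.0156
d((-9, -12), (-13, -1)) = 11.7047
d((-9, -12), (-25, 13)) = 29.6816
d((-9, -12), (-2, 18)) = 30.8058
d((23, -27), (2, 5)) = 38.2753
d((23, -27), (11, 13)) = 41.7612
d((23, -27), (-13, -1)) = 44.4072
d((23, -27), (-25, 13)) = 62.482
d((23, -27), (-2, 18)) = 51.4782
d((2, 5), (11, 13)) = 12.0416
d((2, 5), (-13, -1)) = 16.1555
d((2, 5), (-25, 13)) = 28.1603
d((2, 5), (-2, 18)) = 13.6015
d((11, 13), (-13, -1)) = 27.7849
d((11, 13), (-25, 13)) = 36.0
d((11, 13), (-2, 18)) = 13.9284
d((-13, -1), (-25, 13)) = 18.4391
d((-13, -1), (-2, 18)) = 21.9545
d((-25, 13), (-2, 18)) = 23.5372

Closest pair: (24, -25) and (23, -27) with distance 2.2361

The closest pair is (24, -25) and (23, -27) with Euclidean distance 2.2361. For 9 points, brute-force pairwise comparison is shown above. For large n, the divide-and-conquer algorithm (sort by x, recurse on halves, check the dividing strip) achieves O(n log n).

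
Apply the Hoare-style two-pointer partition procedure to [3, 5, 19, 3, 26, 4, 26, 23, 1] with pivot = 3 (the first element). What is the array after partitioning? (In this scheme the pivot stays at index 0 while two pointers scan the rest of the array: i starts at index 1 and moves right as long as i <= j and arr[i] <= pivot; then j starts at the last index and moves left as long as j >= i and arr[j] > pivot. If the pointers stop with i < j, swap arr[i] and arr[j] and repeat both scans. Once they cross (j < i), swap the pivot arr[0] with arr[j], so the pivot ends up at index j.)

Hoare-style two-pointer partition with pivot = 3:

Initial array: [3, 5, 19, 3, 26, 4, 26, 23, 1]

Pointers start at i = 1, j = 8.
i stops at index 1 (arr[1]=5 > 3), j stops at index 8 (arr[8]=1 <= 3): swap arr[1] and arr[8], array becomes [3, 1, 19, 3, 26, 4, 26, 23, 5]
i stops at index 2 (arr[2]=19 > 3), j stops at index 3 (arr[3]=3 <= 3): swap arr[2] and arr[3], array becomes [3, 1, 3, 19, 26, 4, 26, 23, 5]
i ends at 3, j ends at 2: the pointers have crossed (j < i), so scanning stops.

Swap pivot arr[0] with arr[2] to place pivot at position 2: [3, 1, 3, 19, 26, 4, 26, 23, 5]
Pivot position: 2

After partitioning with pivot 3, the array becomes [3, 1, 3, 19, 26, 4, 26, 23, 5]. The pivot is placed at index 2. All elements to the left of the pivot are <= 3, and all elements to the right are > 3.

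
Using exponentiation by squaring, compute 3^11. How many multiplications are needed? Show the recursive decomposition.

Computing 3^11 by squaring (build up from 3^1; each line after the first costs one multiplication):

3^1 = 3
3^2 = (3^1)^2 = 3^2 = 9
3^4 = (3^2)^2 = 9^2 = 81
3^5 = 3 * 3^4 = 3 * 81 = 243
3^10 = (3^5)^2 = 243^2 = 59049
3^11 = 3 * 3^10 = 3 * 59049 = 177147

Result: 177147
Multiplications needed: 5 (5 lines after 3^1)

3^11 = 177147. Using exponentiation by squaring, this requires 5 multiplications. The key idea: if the exponent is even, square the half-power; if odd, multiply by the base once.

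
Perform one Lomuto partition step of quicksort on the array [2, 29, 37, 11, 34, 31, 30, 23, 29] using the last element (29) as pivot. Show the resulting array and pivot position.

Lomuto partition with pivot = 29:

Initial array: [2, 29, 37, 11, 34, 31, 30, 23, 29]

arr[0]=2 <= 29: swap with position 0, array becomes [2, 29, 37, 11, 34, 31, 30, 23, 29]
arr[1]=29 <= 29: swap with position 1, array becomes [2, 29, 37, 11, 34, 31, 30, 23, 29]
arr[2]=37 > 29: no swap
arr[3]=11 <= 29: swap with position 2, array becomes [2, 29, 11, 37, 34, 31, 30, 23, 29]
arr[4]=34 > 29: no swap
arr[5]=31 > 29: no swap
arr[6]=30 > 29: no swap
arr[7]=23 <= 29: swap with position 3, array becomes [2, 29, 11, 23, 34, 31, 30, 37, 29]

Place pivot at position 4: [2, 29, 11, 23, 29, 31, 30, 37, 34]
Pivot position: 4

After partitioning with pivot 29, the array becomes [2, 29, 11, 23, 29, 31, 30, 37, 34]. The pivot is placed at index 4. All elements to the left of the pivot are <= 29, and all elements to the right are > 29.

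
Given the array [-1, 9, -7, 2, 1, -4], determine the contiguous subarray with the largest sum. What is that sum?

Using Kadane's algorithm on [-1, 9, -7, 2, 1, -4]:

Scanning through the array:
Position 1 (value 9): max_ending_here = 9, max_so_far = 9
Position 2 (value -7): max_ending_here = 2, max_so_far = 9
Position 3 (value 2): max_ending_here = 4, max_so_far = 9
Position 4 (value 1): max_ending_here = 5, max_so_far = 9
Position 5 (value -4): max_ending_here = 1, max_so_far = 9

Maximum subarray: [9]
Maximum sum: 9

The maximum subarray is [9] with sum 9. This subarray runs from index 1 to index 1.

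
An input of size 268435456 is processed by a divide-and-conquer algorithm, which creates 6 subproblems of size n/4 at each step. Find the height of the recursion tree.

For divide and conquer with division factor 4:

Problem sizes at each level:
Level 0: 268435456
Level 1: 67108864
Level 2: 16777216
Level 3: 4194304
Level 4: 1048576
Level 5: 262144
Level 6: 65536
Level 7: 16384
Level 8: 4096
Level 9: 1024
Level 10: 256
Level 11: 64
Level 12: 16
Level 13: 4
Level 14: 1

The root is level 0 and the size-1 base case is level 14 (the tree spans levels 0 through 14, i.e. 15 levels counting the root), so the depth is the number of divisions: log_4(268435456) = 14

The recursion tree depth is log_4(268435456) = 14. At each level, the problem size is divided by 4, so it takes 14 divisions to reduce to a base case of size 1. The algorithm makes 6 recursive calls at each level.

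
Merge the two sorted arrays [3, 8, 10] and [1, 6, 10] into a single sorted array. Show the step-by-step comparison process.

Merging process:

Compare 3 vs 1: take 1 from right. Merged: [1]
Compare 3 vs 6: take 3 from left. Merged: [1, 3]
Compare 8 vs 6: take 6 from right. Merged: [1, 3, 6]
Compare 8 vs 10: take 8 from left. Merged: [1, 3, 6, 8]
Compare 10 vs 10: take 10 from left. Merged: [1, 3, 6, 8, 10]
Append remaining from right: [10]. Merged: [1, 3, 6, 8, 10, 10]

Final merged array: [1, 3, 6, 8, 10, 10]
Total comparisons: 5

The merged array is [1, 3, 6, 8, 10, 10], requiring 5 comparisons. The merge step runs in O(n) time where n is the total number of elements.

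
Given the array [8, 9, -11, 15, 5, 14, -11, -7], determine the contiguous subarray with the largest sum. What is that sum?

Using Kadane's algorithm on [8, 9, -11, 15, 5, 14, -11, -7]:

Scanning through the array:
Position 1 (value 9): max_ending_here = 17, max_so_far = 17
Position 2 (value -11): max_ending_here = 6, max_so_far = 17
Position 3 (value 15): max_ending_here = 21, max_so_far = 21
Position 4 (value 5): max_ending_here = 26, max_so_far = 26
Position 5 (value 14): max_ending_here = 40, max_so_far = 40
Position 6 (value -11): max_ending_here = 29, max_so_far = 40
Position 7 (value -7): max_ending_here = 22, max_so_far = 40

Maximum subarray: [8, 9, -11, 15, 5, 14]
Maximum sum: 40

The maximum subarray is [8, 9, -11, 15, 5, 14] with sum 40. This subarray runs from index 0 to index 5.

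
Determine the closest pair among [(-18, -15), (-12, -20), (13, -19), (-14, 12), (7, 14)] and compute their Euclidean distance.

Computing all pairwise distances among 5 points:

d((-18, -15), (-12, -20)) = 7.8102 <-- minimum
d((-18, -15), (13, -19)) = 31.257
d((-18, -15), (-14, 12)) = 27.2947
d((-18, -15), (7, 14)) = 38.2884
d((-12, -20), (13, -19)) = 25.02
d((-12, -20), (-14, 12)) = 32.0624
d((-12, -20), (7, 14)) = 38.9487
d((13, -19), (-14, 12)) = 41.1096
d((13, -19), (7, 14)) = 33.541
d((-14, 12), (7, 14)) = 21.095

Closest pair: (-18, -15) and (-12, -20) with distance 7.8102

The closest pair is (-18, -15) and (-12, -20) with Euclidean distance 7.8102. For 5 points, brute-force pairwise comparison is shown above. For large n, the divide-and-conquer algorithm (sort by x, recurse on halves, check the dividing strip) achieves O(n log n).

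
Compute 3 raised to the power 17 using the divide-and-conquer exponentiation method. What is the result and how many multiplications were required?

Computing 3^17 by squaring (build up from 3^1; each line after the first costs one multiplication):

3^1 = 3
3^2 = (3^1)^2 = 3^2 = 9
3^4 = (3^2)^2 = 9^2 = 81
3^8 = (3^4)^2 = 81^2 = 6561
3^16 = (3^8)^2 = 6561^2 = 43046721
3^17 = 3 * 3^16 = 3 * 43046721 = 129140163

Result: 129140163
Multiplications needed: 5 (5 lines after 3^1)

3^17 = 129140163. Using exponentiation by squaring, this requires 5 multiplications. The key idea: if the exponent is even, square the half-power; if odd, multiply by the base once.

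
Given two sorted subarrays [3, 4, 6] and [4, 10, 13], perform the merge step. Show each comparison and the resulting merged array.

Merging process:

Compare 3 vs 4: take 3 from left. Merged: [3]
Compare 4 vs 4: take 4 from left. Merged: [3, 4]
Compare 6 vs 4: take 4 from right. Merged: [3, 4, 4]
Compare 6 vs 10: take 6 from left. Merged: [3, 4, 4, 6]
Append remaining from right: [10, 13]. Merged: [3, 4, 4, 6, 10, 13]

Final merged array: [3, 4, 4, 6, 10, 13]
Total comparisons: 4

The merged array is [3, 4, 4, 6, 10, 13], requiring 4 comparisons. The merge step runs in O(n) time where n is the total number of elements.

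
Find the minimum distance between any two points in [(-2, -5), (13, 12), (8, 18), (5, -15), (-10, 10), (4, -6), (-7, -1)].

Computing all pairwise distances among 7 points:

d((-2, -5), (13, 12)) = 22.6716
d((-2, -5), (8, 18)) = 25.0799
d((-2, -5), (5, -15)) = 12.2066
d((-2, -5), (-10, 10)) = 17.0
d((-2, -5), (4, -6)) = 6.0828 <-- minimum
d((-2, -5), (-7, -1)) = 6.4031
d((13, 12), (8, 18)) = 7.8102
d((13, 12), (5, -15)) = 28.1603
d((13, 12), (-10, 10)) = 23.0868
d((13, 12), (4, -6)) = 20.1246
d((13, 12), (-7, -1)) = 23.8537
d((8, 18), (5, -15)) = 33.1361
d((8, 18), (-10, 10)) = 19.6977
d((8, 18), (4, -6)) = 24.3311
d((8, 18), (-7, -1)) = 24.2074
d((5, -15), (-10, 10)) = 29.1548
d((5, -15), (4, -6)) = 9.0554
d((5, -15), (-7, -1)) = 18.4391
d((-10, 10), (4, -6)) = 21.2603
d((-10, 10), (-7, -1)) = 11.4018
d((4, -6), (-7, -1)) = 12.083

Closest pair: (-2, -5) and (4, -6) with distance 6.0828

The closest pair is (-2, -5) and (4, -6) with Euclidean distance 6.0828. For 7 points, brute-force pairwise comparison is shown above. For large n, the divide-and-conquer algorithm (sort by x, recurse on halves, check the dividing strip) achieves O(n log n).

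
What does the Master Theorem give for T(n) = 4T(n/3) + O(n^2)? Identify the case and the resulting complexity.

Master Theorem for T(n) = 4T(n/3) + O(n^2):

a = 4, b = 3, c = 2
log_b(a) = log_3(4) = 1.2619

Case 3: c = 2 > log_3(4) = 1.2619
T(n) = O(n^2) = O(n^2)

For T(n) = 4T(n/3) + O(n^2): log_3(4) = 1.2619. This is Case 3 of the Master Theorem (c > log_b(a), work dominated by root), giving O(n^2).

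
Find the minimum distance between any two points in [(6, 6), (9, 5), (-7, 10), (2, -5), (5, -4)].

Computing all pairwise distances among 5 points:

d((6, 6), (9, 5)) = 3.1623 <-- minimum
d((6, 6), (-7, 10)) = 13.6015
d((6, 6), (2, -5)) = 11.7047
d((6, 6), (5, -4)) = 10.0499
d((9, 5), (-7, 10)) = 16.7631
d((9, 5), (2, -5)) = 12.2066
d((9, 5), (5, -4)) = 9.8489
d((-7, 10), (2, -5)) = 17.4929
d((-7, 10), (5, -4)) = 18.4391
d((2, -5), (5, -4)) = 3.1623 <-- minimum

Minimum distance: 3.1623 (tie among 2 pairs: (6, 6) and (9, 5); (2, -5) and (5, -4))

The minimum Euclidean distance is 3.1623. There is a tie: 2 pairs achieve this minimum — (6, 6) and (9, 5); (2, -5) and (5, -4). Any of these is a valid closest pair. For 5 points, brute-force pairwise comparison is shown above. For large n, the divide-and-conquer algorithm (sort by x, recurse on halves, check the dividing strip) achieves O(n log n).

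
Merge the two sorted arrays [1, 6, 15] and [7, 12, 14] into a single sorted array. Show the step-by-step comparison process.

Merging process:

Compare 1 vs 7: take 1 from left. Merged: [1]
Compare 6 vs 7: take 6 from left. Merged: [1, 6]
Compare 15 vs 7: take 7 from right. Merged: [1, 6, 7]
Compare 15 vs 12: take 12 from right. Merged: [1, 6, 7, 12]
Compare 15 vs 14: take 14 from right. Merged: [1, 6, 7, 12, 14]
Append remaining from left: [15]. Merged: [1, 6, 7, 12, 14, 15]

Final merged array: [1, 6, 7, 12, 14, 15]
Total comparisons: 5

The merged array is [1, 6, 7, 12, 14, 15], requiring 5 comparisons. The merge step runs in O(n) time where n is the total number of elements.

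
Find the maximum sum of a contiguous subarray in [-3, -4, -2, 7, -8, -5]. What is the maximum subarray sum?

Using Kadane's algorithm on [-3, -4, -2, 7, -8, -5]:

Scanning through the array:
Position 1 (value -4): max_ending_here = -4, max_so_far = -3
Position 2 (value -2): max_ending_here = -2, max_so_far = -2
Position 3 (value 7): max_ending_here = 7, max_so_far = 7
Position 4 (value -8): max_ending_here = -1, max_so_far = 7
Position 5 (value -5): max_ending_here = -5, max_so_far = 7

Maximum subarray: [7]
Maximum sum: 7

The maximum subarray is [7] with sum 7. This subarray runs from index 3 to index 3.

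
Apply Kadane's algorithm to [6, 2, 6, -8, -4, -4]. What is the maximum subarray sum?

Using Kadane's algorithm on [6, 2, 6, -8, -4, -4]:

Scanning through the array:
Position 1 (value 2): max_ending_here = 8, max_so_far = 8
Position 2 (value 6): max_ending_here = 14, max_so_far = 14
Position 3 (value -8): max_ending_here = 6, max_so_far = 14
Position 4 (value -4): max_ending_here = 2, max_so_far = 14
Position 5 (value -4): max_ending_here = -2, max_so_far = 14

Maximum subarray: [6, 2, 6]
Maximum sum: 14

The maximum subarray is [6, 2, 6] with sum 14. This subarray runs from index 0 to index 2.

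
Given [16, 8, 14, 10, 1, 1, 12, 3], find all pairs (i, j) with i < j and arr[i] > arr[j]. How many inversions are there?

Finding inversions in [16, 8, 14, 10, 1, 1, 12, 3]:

(0, 1): arr[0]=16 > arr[1]=8
(0, 2): arr[0]=16 > arr[2]=14
(0, 3): arr[0]=16 > arr[3]=10
(0, 4): arr[0]=16 > arr[4]=1
(0, 5): arr[0]=16 > arr[5]=1
(0, 6): arr[0]=16 > arr[6]=12
(0, 7): arr[0]=16 > arr[7]=3
(1, 4): arr[1]=8 > arr[4]=1
(1, 5): arr[1]=8 > arr[5]=1
(1, 7): arr[1]=8 > arr[7]=3
(2, 3): arr[2]=14 > arr[3]=10
(2, 4): arr[2]=14 > arr[4]=1
(2, 5): arr[2]=14 > arr[5]=1
(2, 6): arr[2]=14 > arr[6]=12
(2, 7): arr[2]=14 > arr[7]=3
(3, 4): arr[3]=10 > arr[4]=1
(3, 5): arr[3]=10 > arr[5]=1
(3, 7): arr[3]=10 > arr[7]=3
(6, 7): arr[6]=12 > arr[7]=3

Total inversions: 19

The array has 19 inversion(s): (0,1), (0,2), (0,3), (0,4), (0,5), (0,6), (0,7), (1,4), (1,5), (1,7), (2,3), (2,4), (2,5), (2,6), (2,7), (3,4), (3,5), (3,7), (6,7). Each pair (i,j) satisfies i < j and arr[i] > arr[j].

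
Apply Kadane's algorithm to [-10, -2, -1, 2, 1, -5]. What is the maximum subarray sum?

Using Kadane's algorithm on [-10, -2, -1, 2, 1, -5]:

Scanning through the array:
Position 1 (value -2): max_ending_here = -2, max_so_far = -2
Position 2 (value -1): max_ending_here = -1, max_so_far = -1
Position 3 (value 2): max_ending_here = 2, max_so_far = 2
Position 4 (value 1): max_ending_here = 3, max_so_far = 3
Position 5 (value -5): max_ending_here = -2, max_so_far = 3

Maximum subarray: [2, 1]
Maximum sum: 3

The maximum subarray is [2, 1] with sum 3. This subarray runs from index 3 to index 4.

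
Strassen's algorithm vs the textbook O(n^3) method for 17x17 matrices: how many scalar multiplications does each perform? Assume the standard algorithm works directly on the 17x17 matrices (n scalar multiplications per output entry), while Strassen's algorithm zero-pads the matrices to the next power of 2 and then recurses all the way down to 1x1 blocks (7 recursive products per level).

Matrix multiplication for 17x17 matrices:

Strassen's algorithm requires power-of-2 dimensions. Pad 17x17 to 32x32 (next power of 2).

Standard algorithm: 17^3 = 4913 multiplications
Strassen's algorithm: 7^(log2(32)) = 7^5 = 16807 multiplications
Difference: 4913 - 16807 = -11894 (Strassen uses MORE here due to padding overhead — for small or just-over-power-of-2 n, padding can outweigh the per-level savings)

Standard: 4913 multiplications (17^3). Strassen: 16807 multiplications (7^5, after padding to 32x32). Strassen reduces 8 recursive multiplications to 7 at each level.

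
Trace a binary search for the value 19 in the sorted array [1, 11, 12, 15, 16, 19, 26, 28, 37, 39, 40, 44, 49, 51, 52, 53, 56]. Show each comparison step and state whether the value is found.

Binary search for 19 in [1, 11, 12, 15, 16, 19, 26, 28, 37, 39, 40, 44, 49, 51, 52, 53, 56]:

lo=0, hi=16, mid=8, arr[mid]=37 -> 37 > 19, search left half
lo=0, hi=7, mid=3, arr[mid]=15 -> 15 < 19, search right half
lo=4, hi=7, mid=5, arr[mid]=19 -> Found target at index 5!

Binary search finds 19 at index 5 after 3 comparisons. The search repeatedly halves the search space by comparing with the middle element.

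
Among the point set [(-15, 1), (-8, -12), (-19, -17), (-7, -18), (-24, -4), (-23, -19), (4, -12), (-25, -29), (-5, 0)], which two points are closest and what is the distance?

Computing all pairwise distances among 9 points:

d((-15, 1), (-8, -12)) = 14.7648
d((-15, 1), (-19, -17)) = 18.4391
d((-15, 1), (-7, -18)) = 20.6155
d((-15, 1), (-24, -4)) = 10.2956
d((-15, 1), (-23, -19)) = 21.5407
d((-15, 1), (4, -12)) = 23.0217
d((-15, 1), (-25, -29)) = 31.6228
d((-15, 1), (-5, 0)) = 10.0499
d((-8, -12), (-19, -17)) = 12.083
d((-8, -12), (-7, -18)) = 6.0828
d((-8, -12), (-24, -4)) = 17.8885
d((-8, -12), (-23, -19)) = 16.5529
d((-8, -12), (4, -12)) = 12.0
d((-8, -12), (-25, -29)) = 24.0416
d((-8, -12), (-5, 0)) = 12.3693
d((-19, -17), (-7, -18)) = 12.0416
d((-19, -17), (-24, -4)) = 13.9284
d((-19, -17), (-23, -19)) = 4.4721 <-- minimum
d((-19, -17), (4, -12)) = 23.5372
d((-19, -17), (-25, -29)) = 13.4164
d((-19, -17), (-5, 0)) = 22.0227
d((-7, -18), (-24, -4)) = 22.0227
d((-7, -18), (-23, -19)) = 16.0312
d((-7, -18), (4, -12)) = 12.53
d((-7, -18), (-25, -29)) = 21.095
d((-7, -18), (-5, 0)) = 18.1108
d((-24, -4), (-23, -19)) = 15.0333
d((-24, -4), (4, -12)) = 29.1204
d((-24, -4), (-25, -29)) = 25.02
d((-24, -4), (-5, 0)) = 19.4165
d((-23, -19), (4, -12)) = 27.8927
d((-23, -19), (-25, -29)) = 10.198
d((-23, -19), (-5, 0)) = 26.1725
d((4, -12), (-25, -29)) = 33.6155
d((4, -12), (-5, 0)) = 15.0
d((-25, -29), (-5, 0)) = 35.2278

Closest pair: (-19, -17) and (-23, -19) with distance 4.4721

The closest pair is (-19, -17) and (-23, -19) with Euclidean distance 4.4721. For 9 points, brute-force pairwise comparison is shown above. For large n, the divide-and-conquer algorithm (sort by x, recurse on halves, check the dividing strip) achieves O(n log n).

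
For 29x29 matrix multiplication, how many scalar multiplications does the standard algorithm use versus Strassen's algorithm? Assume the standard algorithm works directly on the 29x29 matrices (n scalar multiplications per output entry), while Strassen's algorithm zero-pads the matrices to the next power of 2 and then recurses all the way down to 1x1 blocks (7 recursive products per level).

Matrix multiplication for 29x29 matrices:

Strassen's algorithm requires power-of-2 dimensions. Pad 29x29 to 32x32 (next power of 2).

Standard algorithm: 29^3 = 24389 multiplications
Strassen's algorithm: 7^(log2(32)) = 7^5 = 16807 multiplications
Savings: 24389 - 16807 = 7582 multiplications

Standard: 24389 multiplications (29^3). Strassen: 16807 multiplications (7^5, after padding to 32x32). Strassen reduces 8 recursive multiplications to 7 at each level.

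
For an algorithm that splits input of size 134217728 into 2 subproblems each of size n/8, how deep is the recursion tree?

For divide and conquer with division factor 8:

Problem sizes at each level:
Level 0: 134217728
Level 1: 16777216
Level 2: 2097152
Level 3: 262144
Level 4: 32768
Level 5: 4096
Level 6: 512
Level 7: 64
Level 8: 8
Level 9: 1

The root is level 0 and the size-1 base case is level 9 (the tree spans levels 0 through 9, i.e. 10 levels counting the root), so the depth is the number of divisions: log_8(134217728) = 9

The recursion tree depth is log_8(134217728) = 9. At each level, the problem size is divided by 8, so it takes 9 divisions to reduce to a base case of size 1. The algorithm makes 2 recursive calls at each level.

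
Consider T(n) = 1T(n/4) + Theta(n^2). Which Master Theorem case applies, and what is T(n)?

Master Theorem for T(n) = 1T(n/4) + O(n^2):

a = 1, b = 4, c = 2
log_b(a) = log_4(1) = 0.0000

Case 3: c = 2 > log_4(1) = 0.0000
T(n) = O(n^2) = O(n^2)

For T(n) = 1T(n/4) + O(n^2): log_4(1) = 0.0000. This is Case 3 of the Master Theorem (c > log_b(a), work dominated by root), giving O(n^2).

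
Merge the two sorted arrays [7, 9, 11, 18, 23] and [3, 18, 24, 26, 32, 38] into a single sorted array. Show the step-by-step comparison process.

Merging process:

Compare 7 vs 3: take 3 from right. Merged: [3]
Compare 7 vs 18: take 7 from left. Merged: [3, 7]
Compare 9 vs 18: take 9 from left. Merged: [3, 7, 9]
Compare 11 vs 18: take 11 from left. Merged: [3, 7, 9, 11]
Compare 18 vs 18: take 18 from left. Merged: [3, 7, 9, 11, 18]
Compare 23 vs 18: take 18 from right. Merged: [3, 7, 9, 11, 18, 18]
Compare 23 vs 24: take 23 from left. Merged: [3, 7, 9, 11, 18, 18, 23]
Append remaining from right: [24, 26, 32, 38]. Merged: [3, 7, 9, 11, 18, 18, 23, 24, 26, 32, 38]

Final merged array: [3, 7, 9, 11, 18, 18, 23, 24, 26, 32, 38]
Total comparisons: 7

The merged array is [3, 7, 9, 11, 18, 18, 23, 24, 26, 32, 38], requiring 7 comparisons. The merge step runs in O(n) time where n is the total number of elements.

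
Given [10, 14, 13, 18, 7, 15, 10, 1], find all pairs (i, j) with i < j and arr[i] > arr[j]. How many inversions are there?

Finding inversions in [10, 14, 13, 18, 7, 15, 10, 1]:

(0, 4): arr[0]=10 > arr[4]=7
(0, 7): arr[0]=10 > arr[7]=1
(1, 2): arr[1]=14 > arr[2]=13
(1, 4): arr[1]=14 > arr[4]=7
(1, 6): arr[1]=14 > arr[6]=10
(1, 7): arr[1]=14 > arr[7]=1
(2, 4): arr[2]=13 > arr[4]=7
(2, 6): arr[2]=13 > arr[6]=10
(2, 7): arr[2]=13 > arr[7]=1
(3, 4): arr[3]=18 > arr[4]=7
(3, 5): arr[3]=18 > arr[5]=15
(3, 6): arr[3]=18 > arr[6]=10
(3, 7): arr[3]=18 > arr[7]=1
(4, 7): arr[4]=7 > arr[7]=1
(5, 6): arr[5]=15 > arr[6]=10
(5, 7): arr[5]=15 > arr[7]=1
(6, 7): arr[6]=10 > arr[7]=1

Total inversions: 17

The array has 17 inversion(s): (0,4), (0,7), (1,2), (1,4), (1,6), (1,7), (2,4), (2,6), (2,7), (3,4), (3,5), (3,6), (3,7), (4,7), (5,6), (5,7), (6,7). Each pair (i,j) satisfies i < j and arr[i] > arr[j].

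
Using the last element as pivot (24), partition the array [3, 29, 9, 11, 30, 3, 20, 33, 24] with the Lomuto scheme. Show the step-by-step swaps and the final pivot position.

Lomuto partition with pivot = 24:

Initial array: [3, 29, 9, 11, 30, 3, 20, 33, 24]

arr[0]=3 <= 24: swap with position 0, array becomes [3, 29, 9, 11, 30, 3, 20, 33, 24]
arr[1]=29 > 24: no swap
arr[2]=9 <= 24: swap with position 1, array becomes [3, 9, 29, 11, 30, 3, 20, 33, 24]
arr[3]=11 <= 24: swap with position 2, array becomes [3, 9, 11, 29, 30, 3, 20, 33, 24]
arr[4]=30 > 24: no swap
arr[5]=3 <= 24: swap with position 3, array becomes [3, 9, 11, 3, 30, 29, 20, 33, 24]
arr[6]=20 <= 24: swap with position 4, array becomes [3, 9, 11, 3, 20, 29, 30, 33, 24]
arr[7]=33 > 24: no swap

Place pivot at position 5: [3, 9, 11, 3, 20, 24, 30, 33, 29]
Pivot position: 5

After partitioning with pivot 24, the array becomes [3, 9, 11, 3, 20, 24, 30, 33, 29]. The pivot is placed at index 5. All elements to the left of the pivot are <= 24, and all elements to the right are > 24.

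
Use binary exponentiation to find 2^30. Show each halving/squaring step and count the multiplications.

Computing 2^30 by squaring (build up from 2^1; each line after the first costs one multiplication):

2^1 = 2
2^2 = (2^1)^2 = 2^2 = 4
2^3 = 2 * 2^2 = 2 * 4 = 8
2^6 = (2^3)^2 = 8^2 = 64
2^7 = 2 * 2^6 = 2 * 64 = 128
2^14 = (2^7)^2 = 128^2 = 16384
2^15 = 2 * 2^14 = 2 * 16384 = 32768
2^30 = (2^15)^2 = 32768^2 = 1073741824

Result: 1073741824
Multiplications needed: 7 (7 lines after 2^1)

2^30 = 1073741824. Using exponentiation by squaring, this requires 7 multiplications. The key idea: if the exponent is even, square the half-power; if odd, multiply by the base once.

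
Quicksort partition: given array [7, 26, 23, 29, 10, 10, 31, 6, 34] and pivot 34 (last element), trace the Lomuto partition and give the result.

Lomuto partition with pivot = 34:

Initial array: [7, 26, 23, 29, 10, 10, 31, 6, 34]

arr[0]=7 <= 34: swap with position 0, array becomes [7, 26, 23, 29, 10, 10, 31, 6, 34]
arr[1]=26 <= 34: swap with position 1, array becomes [7, 26, 23, 29, 10, 10, 31, 6, 34]
arr[2]=23 <= 34: swap with position 2, array becomes [7, 26, 23, 29, 10, 10, 31, 6, 34]
arr[3]=29 <= 34: swap with position 3, array becomes [7, 26, 23, 29, 10, 10, 31, 6, 34]
arr[4]=10 <= 34: swap with position 4, array becomes [7, 26, 23, 29, 10, 10, 31, 6, 34]
arr[5]=10 <= 34: swap with position 5, array becomes [7, 26, 23, 29, 10, 10, 31, 6, 34]
arr[6]=31 <= 34: swap with position 6, array becomes [7, 26, 23, 29, 10, 10, 31, 6, 34]
arr[7]=6 <= 34: swap with position 7, array becomes [7, 26, 23, 29, 10, 10, 31, 6, 34]

Place pivot at position 8: [7, 26, 23, 29, 10, 10, 31, 6, 34]
Pivot position: 8

After partitioning with pivot 34, the array becomes [7, 26, 23, 29, 10, 10, 31, 6, 34]. The pivot is placed at index 8. All elements to the left of the pivot are <= 34, and all elements to the right are > 34.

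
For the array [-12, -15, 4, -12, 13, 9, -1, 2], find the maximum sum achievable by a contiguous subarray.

Using Kadane's algorithm on [-12, -15, 4, -12, 13, 9, -1, 2]:

Scanning through the array:
Position 1 (value -15): max_ending_here = -15, max_so_far = -12
Position 2 (value 4): max_ending_here = 4, max_so_far = 4
Position 3 (value -12): max_ending_here = -8, max_so_far = 4
Position 4 (value 13): max_ending_here = 13, max_so_far = 13
Position 5 (value 9): max_ending_here = 22, max_so_far = 22
Position 6 (value -1): max_ending_here = 21, max_so_far = 22
Position 7 (value 2): max_ending_here = 23, max_so_far = 23

Maximum subarray: [13, 9, -1, 2]
Maximum sum: 23

The maximum subarray is [13, 9, -1, 2] with sum 23. This subarray runs from index 4 to index 7.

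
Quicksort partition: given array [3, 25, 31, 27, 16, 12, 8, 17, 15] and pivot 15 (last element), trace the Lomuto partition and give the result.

Lomuto partition with pivot = 15:

Initial array: [3, 25, 31, 27, 16, 12, 8, 17, 15]

arr[0]=3 <= 15: swap with position 0, array becomes [3, 25, 31, 27, 16, 12, 8, 17, 15]
arr[1]=25 > 15: no swap
arr[2]=31 > 15: no swap
arr[3]=27 > 15: no swap
arr[4]=16 > 15: no swap
arr[5]=12 <= 15: swap with position 1, array becomes [3, 12, 31, 27, 16, 25, 8, 17, 15]
arr[6]=8 <= 15: swap with position 2, array becomes [3, 12, 8, 27, 16, 25, 31, 17, 15]
arr[7]=17 > 15: no swap

Place pivot at position 3: [3, 12, 8, 15, 16, 25, 31, 17, 27]
Pivot position: 3

After partitioning with pivot 15, the array becomes [3, 12, 8, 15, 16, 25, 31, 17, 27]. The pivot is placed at index 3. All elements to the left of the pivot are <= 15, and all elements to the right are > 15.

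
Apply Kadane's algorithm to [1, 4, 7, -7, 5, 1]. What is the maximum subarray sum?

Using Kadane's algorithm on [1, 4, 7, -7, 5, 1]:

Scanning through the array:
Position 1 (value 4): max_ending_here = 5, max_so_far = 5
Position 2 (value 7): max_ending_here = 12, max_so_far = 12
Position 3 (value -7): max_ending_here = 5, max_so_far = 12
Position 4 (value 5): max_ending_here = 10, max_so_far = 12
Position 5 (value 1): max_ending_here = 11, max_so_far = 12

Maximum subarray: [1, 4, 7]
Maximum sum: 12

The maximum subarray is [1, 4, 7] with sum 12. This subarray runs from index 0 to index 2.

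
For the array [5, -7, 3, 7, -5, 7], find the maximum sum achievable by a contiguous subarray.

Using Kadane's algorithm on [5, -7, 3, 7, -5, 7]:

Scanning through the array:
Position 1 (value -7): max_ending_here = -2, max_so_far = 5
Position 2 (value 3): max_ending_here = 3, max_so_far = 5
Position 3 (value 7): max_ending_here = 10, max_so_far = 10
Position 4 (value -5): max_ending_here = 5, max_so_far = 10
Position 5 (value 7): max_ending_here = 12, max_so_far = 12

Maximum subarray: [3, 7, -5, 7]
Maximum sum: 12

The maximum subarray is [3, 7, -5, 7] with sum 12. This subarray runs from index 2 to index 5.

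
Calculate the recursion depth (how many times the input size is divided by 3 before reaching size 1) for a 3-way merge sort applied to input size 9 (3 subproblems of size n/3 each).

For divide and conquer with division factor 3:

Problem sizes at each level:
Level 0: 9
Level 1: 3
Level 2: 1

The root is level 0 and the size-1 base case is level 2 (the tree spans levels 0 through 2, i.e. 3 levels counting the root), so the depth is the number of divisions: log_3(9) = 2

The recursion tree depth is log_3(9) = 2. At each level, the problem size is divided by 3, so it takes 2 divisions to reduce to a base case of size 1. The algorithm makes 3 recursive calls at each level.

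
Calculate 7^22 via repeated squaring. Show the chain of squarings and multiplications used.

Computing 7^22 by squaring (build up from 7^1; each line after the first costs one multiplication):

7^1 = 7
7^2 = (7^1)^2 = 7^2 = 49
7^4 = (7^2)^2 = 49^2 = 2401
7^5 = 7 * 7^4 = 7 * 2401 = 16807
7^10 = (7^5)^2 = 16807^2 = 282475249
7^11 = 7 * 7^10 = 7 * 282475249 = 1977326743
7^22 = (7^11)^2 = 1977326743^2 = 3909821048582988049

Result: 3909821048582988049
Multiplications needed: 6 (6 lines after 7^1)

7^22 = 3909821048582988049. Using exponentiation by squaring, this requires 6 multiplications. The key idea: if the exponent is even, square the half-power; if odd, multiply by the base once.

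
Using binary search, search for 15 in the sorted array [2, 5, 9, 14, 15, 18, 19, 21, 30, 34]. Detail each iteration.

Binary search for 15 in [2, 5, 9, 14, 15, 18, 19, 21, 30, 34]:

lo=0, hi=9, mid=4, arr[mid]=15 -> Found target at index 4!

Binary search finds 15 at index 4 after 1 comparisons. The search repeatedly halves the search space by comparing with the middle element.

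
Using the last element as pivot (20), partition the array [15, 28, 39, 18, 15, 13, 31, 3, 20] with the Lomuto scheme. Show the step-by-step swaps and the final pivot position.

Lomuto partition with pivot = 20:

Initial array: [15, 28, 39, 18, 15, 13, 31, 3, 20]

arr[0]=15 <= 20: swap with position 0, array becomes [15, 28, 39, 18, 15, 13, 31, 3, 20]
arr[1]=28 > 20: no swap
arr[2]=39 > 20: no swap
arr[3]=18 <= 20: swap with position 1, array becomes [15, 18, 39, 28, 15, 13, 31, 3, 20]
arr[4]=15 <= 20: swap with position 2, array becomes [15, 18, 15, 28, 39, 13, 31, 3, 20]
arr[5]=13 <= 20: swap with position 3, array becomes [15, 18, 15, 13, 39, 28, 31, 3, 20]
arr[6]=31 > 20: no swap
arr[7]=3 <= 20: swap with position 4, array becomes [15, 18, 15, 13, 3, 28, 31, 39, 20]

Place pivot at position 5: [15, 18, 15, 13, 3, 20, 31, 39, 28]
Pivot position: 5

After partitioning with pivot 20, the array becomes [15, 18, 15, 13, 3, 20, 31, 39, 28]. The pivot is placed at index 5. All elements to the left of the pivot are <= 20, and all elements to the right are > 20.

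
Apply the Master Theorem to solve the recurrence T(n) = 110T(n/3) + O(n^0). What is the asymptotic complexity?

Master Theorem for T(n) = 110T(n/3) + O(n^0):

a = 110, b = 3, c = 0
log_b(a) = log_3(110) = 4.2786

Case 1: c = 0 < log_3(110) = 4.2786
T(n) = O(n^(log_3 110))

For T(n) = 110T(n/3) + O(n^0): log_3(110) = 4.2786. This is Case 1 of the Master Theorem (c < log_b(a), work dominated by leaves), giving O(n^(log_3 110)).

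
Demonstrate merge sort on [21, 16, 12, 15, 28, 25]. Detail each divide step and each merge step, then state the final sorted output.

Merge sort trace:

Split: [21, 16, 12, 15, 28, 25] -> [21, 16, 12] and [15, 28, 25]
  Split: [21, 16, 12] -> [21] and [16, 12]
    Split: [16, 12] -> [16] and [12]
    Merge: [16] + [12] -> [12, 16]
  Merge: [21] + [12, 16] -> [12, 16, 21]
  Split: [15, 28, 25] -> [15] and [28, 25]
    Split: [28, 25] -> [28] and [25]
    Merge: [28] + [25] -> [25, 28]
  Merge: [15] + [25, 28] -> [15, 25, 28]
Merge: [12, 16, 21] + [15, 25, 28] -> [12, 15, 16, 21, 25, 28]

Final sorted array: [12, 15, 16, 21, 25, 28]

The merge sort proceeds by recursively splitting the array and merging sorted halves.
After all merges, the sorted array is [12, 15, 16, 21, 25, 28].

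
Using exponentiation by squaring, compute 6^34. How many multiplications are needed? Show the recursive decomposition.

Computing 6^34 by squaring (build up from 6^1; each line after the first costs one multiplication):

6^1 = 6
6^2 = (6^1)^2 = 6^2 = 36
6^4 = (6^2)^2 = 36^2 = 1296
6^8 = (6^4)^2 = 1296^2 = 1679616
6^16 = (6^8)^2 = 1679616^2 = 2821109907456
6^17 = 6 * 6^16 = 6 * 2821109907456 = 16926659444736
6^34 = (6^17)^2 = 16926659444736^2 = 286511799958070431838109696

Result: 286511799958070431838109696
Multiplications needed: 6 (6 lines after 6^1)

6^34 = 286511799958070431838109696. Using exponentiation by squaring, this requires 6 multiplications. The key idea: if the exponent is even, square the half-power; if odd, multiply by the base once.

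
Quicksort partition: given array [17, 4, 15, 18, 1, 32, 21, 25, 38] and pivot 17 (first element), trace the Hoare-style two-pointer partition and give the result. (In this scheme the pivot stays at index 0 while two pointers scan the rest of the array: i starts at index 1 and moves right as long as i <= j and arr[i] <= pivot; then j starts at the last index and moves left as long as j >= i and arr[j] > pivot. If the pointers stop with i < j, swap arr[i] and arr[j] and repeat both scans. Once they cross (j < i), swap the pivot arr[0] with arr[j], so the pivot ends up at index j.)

Hoare-style two-pointer partition with pivot = 17:

Initial array: [17, 4, 15, 18, 1, 32, 21, 25, 38]

Pointers start at i = 1, j = 8.
i stops at index 3 (arr[3]=18 > 17), j stops at index 4 (arr[4]=1 <= 17): swap arr[3] and arr[4], array becomes [17, 4, 15, 1, 18, 32, 21, 25, 38]
i ends at 4, j ends at 3: the pointers have crossed (j < i), so scanning stops.

Swap pivot arr[0] with arr[3] to place pivot at position 3: [1, 4, 15, 17, 18, 32, 21, 25, 38]
Pivot position: 3

After partitioning with pivot 17, the array becomes [1, 4, 15, 17, 18, 32, 21, 25, 38]. The pivot is placed at index 3. All elements to the left of the pivot are <= 17, and all elements to the right are > 17.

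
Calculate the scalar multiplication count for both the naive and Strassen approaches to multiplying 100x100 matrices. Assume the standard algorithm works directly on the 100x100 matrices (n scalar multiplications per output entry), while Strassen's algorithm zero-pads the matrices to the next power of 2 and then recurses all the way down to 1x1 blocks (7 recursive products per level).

Matrix multiplication for 100x100 matrices:

Strassen's algorithm requires power-of-2 dimensions. Pad 100x100 to 128x128 (next power of 2).

Standard algorithm: 100^3 = 1000000 multiplications
Strassen's algorithm: 7^(log2(128)) = 7^7 = 823543 multiplications
Savings: 1000000 - 823543 = 176457 multiplications

Standard: 1000000 multiplications (100^3). Strassen: 823543 multiplications (7^7, after padding to 128x128). Strassen reduces 8 recursive multiplications to 7 at each level.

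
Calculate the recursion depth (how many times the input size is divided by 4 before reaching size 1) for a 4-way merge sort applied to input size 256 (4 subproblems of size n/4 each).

For divide and conquer with division factor 4:

Problem sizes at each level:
Level 0: 256
Level 1: 64
Level 2: 16
Level 3: 4
Level 4: 1

The root is level 0 and the size-1 base case is level 4 (the tree spans levels 0 through 4, i.e. 5 levels counting the root), so the depth is the number of divisions: log_4(256) = 4

The recursion tree depth is log_4(256) = 4. At each level, the problem size is divided by 4, so it takes 4 divisions to reduce to a base case of size 1. The algorithm makes 4 recursive calls at each level.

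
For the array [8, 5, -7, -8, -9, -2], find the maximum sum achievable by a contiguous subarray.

Using Kadane's algorithm on [8, 5, -7, -8, -9, -2]:

Scanning through the array:
Position 1 (value 5): max_ending_here = 13, max_so_far = 13
Position 2 (value -7): max_ending_here = 6, max_so_far = 13
Position 3 (value -8): max_ending_here = -2, max_so_far = 13
Position 4 (value -9): max_ending_here = -9, max_so_far = 13
Position 5 (value -2): max_ending_here = -2, max_so_far = 13

Maximum subarray: [8, 5]
Maximum sum: 13

The maximum subarray is [8, 5] with sum 13. This subarray runs from index 0 to index 1.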